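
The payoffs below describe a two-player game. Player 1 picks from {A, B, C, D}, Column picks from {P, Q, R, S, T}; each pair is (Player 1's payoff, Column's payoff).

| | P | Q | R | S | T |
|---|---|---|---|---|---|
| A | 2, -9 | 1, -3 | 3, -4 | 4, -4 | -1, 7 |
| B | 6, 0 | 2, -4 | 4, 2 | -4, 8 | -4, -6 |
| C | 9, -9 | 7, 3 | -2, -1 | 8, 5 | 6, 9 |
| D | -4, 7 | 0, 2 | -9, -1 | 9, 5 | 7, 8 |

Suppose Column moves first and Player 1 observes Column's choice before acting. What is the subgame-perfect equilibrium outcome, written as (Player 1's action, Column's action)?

(D, T)

Solve by backward induction (Column leads).
- P: Player 1 compares 2, 6, 9, -4 and picks C; Column would get -9.
- Q: Player 1 compares 1, 2, 7, 0 and picks C; Column would get 3.
- R: Player 1 compares 3, 4, -2, -9 and picks B; Column would get 2.
- S: Player 1 compares 4, -4, 8, 9 and picks D; Column would get 5.
- T: Player 1 compares -1, -4, 6, 7 and picks D; Column would get 8.
Column's induced payoffs are -9, 3, 2, 5, 8, so Column commits to T. Subgame-perfect outcome: (D, T) with payoffs (7, 8).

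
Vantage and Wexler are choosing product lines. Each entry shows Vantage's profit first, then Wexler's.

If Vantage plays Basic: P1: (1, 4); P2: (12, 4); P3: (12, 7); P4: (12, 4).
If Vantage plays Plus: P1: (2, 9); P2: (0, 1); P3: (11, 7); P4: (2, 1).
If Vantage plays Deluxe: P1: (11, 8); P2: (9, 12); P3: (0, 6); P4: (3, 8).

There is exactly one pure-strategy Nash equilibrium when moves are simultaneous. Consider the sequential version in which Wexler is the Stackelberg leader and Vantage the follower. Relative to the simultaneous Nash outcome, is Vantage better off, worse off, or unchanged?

worse off

Vantage best-responds to each possible Wexler move:
- P1 → Vantage plays Deluxe (best of 1, 2, 11); Wexler gets 8.
- P2 → Vantage plays Basic (best of 12, 0, 9); Wexler gets 4.
- P3 → Vantage plays Basic (best of 12, 11, 0); Wexler gets 7.
- P4 → Vantage plays Basic (best of 12, 2, 3); Wexler gets 4.
Maximizing over 8, 4, 7, 4, Wexler chooses P1. Subgame-perfect outcome: (Deluxe, P1) with payoffs (11, 8).
For the simultaneous game, intersect best replies.
Vantage's best replies: P1→Deluxe; P2→Basic; P3→Basic; P4→Basic.
Wexler's best replies: Basic→P3; Plus→P1; Deluxe→P2.
Only (Basic, P3) has each player best-responding; Nash payoffs (12, 7).
Vantage earns 11 sequentially versus 12 at the Nash outcome: worse off.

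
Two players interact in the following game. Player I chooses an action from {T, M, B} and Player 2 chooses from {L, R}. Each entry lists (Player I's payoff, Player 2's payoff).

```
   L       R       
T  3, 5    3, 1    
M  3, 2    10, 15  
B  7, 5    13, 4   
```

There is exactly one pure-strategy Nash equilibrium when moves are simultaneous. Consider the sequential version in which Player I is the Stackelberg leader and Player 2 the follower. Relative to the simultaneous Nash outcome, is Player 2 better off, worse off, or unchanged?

better off

Solve by backward induction (Player I leads).
- T: BR = L, leader payoff 3.
- M: BR = R, leader payoff 10.
- B: BR = L, leader payoff 7.
Maximizing over 3, 10, 7, Player I chooses M. Subgame-perfect outcome: (M, R) with payoffs (10, 15).
Under simultaneous play:
Player I's best replies: L→B; R→B.
Player 2's best replies: T→L; M→R; B→L.
Only (B, L) has each player best-responding; Nash payoffs (7, 5).
Player 2 earns 15 sequentially versus 5 at the Nash outcome: better off.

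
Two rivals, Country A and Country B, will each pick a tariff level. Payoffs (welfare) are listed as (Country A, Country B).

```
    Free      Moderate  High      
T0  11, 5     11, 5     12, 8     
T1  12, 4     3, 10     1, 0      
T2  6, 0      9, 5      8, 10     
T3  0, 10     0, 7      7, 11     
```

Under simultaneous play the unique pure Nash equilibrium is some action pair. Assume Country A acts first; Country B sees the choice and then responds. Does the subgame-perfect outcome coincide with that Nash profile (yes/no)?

Work backward from Country B's decision.
- T0: BR = High, leader payoff 12.
- T1: BR = Moderate, leader payoff 3.
- T2: BR = High, leader payoff 8.
- T3: BR = High, leader payoff 7.
Among 12, 3, 8, 7, the best is 12 at T0. Subgame-perfect outcome: (T0, High) with payoffs (12, 8).
Now find the simultaneous Nash equilibrium.
Country A's best replies: Free→T1; Moderate→T0; High→T0.
Country B's best replies: T0→High; T1→Moderate; T2→High; T3→High.
The unique mutual best reply is (T0, High), giving (12, 8).
Sequential outcome (T0, High) coincides with the Nash profile (T0, High).

yes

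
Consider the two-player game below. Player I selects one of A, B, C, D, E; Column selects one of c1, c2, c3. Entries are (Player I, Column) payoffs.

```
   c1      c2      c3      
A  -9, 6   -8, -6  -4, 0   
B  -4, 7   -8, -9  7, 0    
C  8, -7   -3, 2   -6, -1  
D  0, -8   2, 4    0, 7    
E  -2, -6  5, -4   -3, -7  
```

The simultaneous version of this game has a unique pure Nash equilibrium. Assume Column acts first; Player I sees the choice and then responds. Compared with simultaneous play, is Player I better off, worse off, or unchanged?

better off

Player I best-responds to each possible Column move:
- c1: BR = C, leader payoff -7.
- c2: BR = E, leader payoff -4.
- c3: BR = B, leader payoff 0.
Among -7, -4, 0, the best is 0 at c3. Subgame-perfect outcome: (B, c3) with payoffs (7, 0).
Under simultaneous play:
Player I's best replies: c1→C; c2→E; c3→B.
Column's best replies: A→c1; B→c1; C→c2; D→c3; E→c2.
The unique mutual best reply is (E, c2), giving (5, -4).
Player I earns 7 sequentially versus 5 at the Nash outcome: better off.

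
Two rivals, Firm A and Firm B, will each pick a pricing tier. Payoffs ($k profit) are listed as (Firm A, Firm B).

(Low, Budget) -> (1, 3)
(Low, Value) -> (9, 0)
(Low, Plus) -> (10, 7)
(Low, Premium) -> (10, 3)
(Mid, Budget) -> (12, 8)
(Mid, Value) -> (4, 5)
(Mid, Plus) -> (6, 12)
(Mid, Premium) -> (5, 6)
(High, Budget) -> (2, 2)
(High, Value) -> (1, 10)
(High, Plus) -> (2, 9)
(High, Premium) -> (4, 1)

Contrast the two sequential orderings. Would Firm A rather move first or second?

If Firm A leads: Firm B's best replies are Low→Plus, Mid→Plus, High→Value; Firm A's induced payoffs 10, 6, 1; outcome (Low, Plus), payoffs (10, 7).
If Firm B leads: Firm A's best replies are Budget→Mid, Value→Low, Plus→Low, Premium→Low; Firm B's induced payoffs 8, 0, 7, 3; outcome (Mid, Budget), payoffs (12, 8).
Firm A gets 10 moving first and 12 moving second, so Firm A prefers to move second.

second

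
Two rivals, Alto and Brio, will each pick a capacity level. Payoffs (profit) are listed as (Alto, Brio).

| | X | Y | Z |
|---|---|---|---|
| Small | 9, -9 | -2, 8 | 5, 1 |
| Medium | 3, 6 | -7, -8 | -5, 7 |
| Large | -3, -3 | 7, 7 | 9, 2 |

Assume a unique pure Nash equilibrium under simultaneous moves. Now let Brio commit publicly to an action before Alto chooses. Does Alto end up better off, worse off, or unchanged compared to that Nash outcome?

Work backward from Alto's decision.
- X → Alto plays Small (best of 9, 3, -3); Brio gets -9.
- Y → Alto plays Large (best of -2, -7, 7); Brio gets 7.
- Z → Alto plays Large (best of 5, -5, 9); Brio gets 2.
Among -9, 7, 2, the best is 7 at Y. Subgame-perfect outcome: (Large, Y) with payoffs (7, 7).
For the simultaneous game, intersect best replies.
Alto's best replies: X→Small; Y→Large; Z→Large.
Brio's best replies: Small→Y; Medium→Z; Large→Y.
Only (Large, Y) has each player best-responding; Nash payoffs (7, 7).
Alto earns 7 sequentially versus 7 at the Nash outcome: unchanged.

unchanged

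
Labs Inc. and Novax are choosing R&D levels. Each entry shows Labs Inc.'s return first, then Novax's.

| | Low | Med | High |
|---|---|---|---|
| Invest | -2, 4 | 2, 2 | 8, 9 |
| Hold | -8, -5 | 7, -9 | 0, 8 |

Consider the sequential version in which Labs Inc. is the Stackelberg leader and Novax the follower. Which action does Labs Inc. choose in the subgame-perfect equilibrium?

Invest

Work backward from Novax's decision.
- Invest → Novax plays High (best of 4, 2, 9); Labs Inc. gets 8.
- Hold → Novax plays High (best of -5, -9, 8); Labs Inc. gets 0.
Labs Inc.'s induced payoffs are 8, 0, so Labs Inc. commits to Invest. Subgame-perfect outcome: (Invest, High) with payoffs (8, 9).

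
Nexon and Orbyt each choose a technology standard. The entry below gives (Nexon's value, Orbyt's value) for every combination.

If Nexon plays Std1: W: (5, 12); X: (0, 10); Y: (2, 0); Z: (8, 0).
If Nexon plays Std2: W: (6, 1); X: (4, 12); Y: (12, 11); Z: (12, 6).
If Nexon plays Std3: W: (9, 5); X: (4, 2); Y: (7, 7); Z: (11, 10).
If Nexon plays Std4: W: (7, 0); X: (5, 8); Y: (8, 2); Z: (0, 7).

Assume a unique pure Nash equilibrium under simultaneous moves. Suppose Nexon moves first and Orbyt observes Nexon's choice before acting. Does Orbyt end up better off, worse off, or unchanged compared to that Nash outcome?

Orbyt best-responds to each possible Nexon move:
- Std1: Orbyt compares 12, 10, 0, 0 and picks W; Nexon would get 5.
- Std2: Orbyt compares 1, 12, 11, 6 and picks X; Nexon would get 4.
- Std3: Orbyt compares 5, 2, 7, 10 and picks Z; Nexon would get 11.
- Std4: Orbyt compares 0, 8, 2, 7 and picks X; Nexon would get 5.
Among 5, 4, 11, 5, the best is 11 at Std3. Subgame-perfect outcome: (Std3, Z) with payoffs (11, 10).
Under simultaneous play:
Nexon's best replies: W→Std3; X→Std4; Y→Std2; Z→Std2.
Orbyt's best replies: Std1→W; Std2→X; Std3→Z; Std4→X.
The unique mutual best reply is (Std4, X), giving (5, 8).
Orbyt earns 10 sequentially versus 8 at the Nash outcome: better off.

better off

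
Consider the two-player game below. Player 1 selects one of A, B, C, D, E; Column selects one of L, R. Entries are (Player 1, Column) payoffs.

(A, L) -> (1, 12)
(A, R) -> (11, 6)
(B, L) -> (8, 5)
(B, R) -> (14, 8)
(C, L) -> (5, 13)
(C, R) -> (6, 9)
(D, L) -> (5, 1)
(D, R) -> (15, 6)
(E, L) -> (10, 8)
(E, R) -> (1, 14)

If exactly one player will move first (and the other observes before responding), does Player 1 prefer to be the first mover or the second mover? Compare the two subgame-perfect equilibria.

If Player 1 leads: Column's best replies are A→L, B→R, C→L, D→R, E→R; Player 1's induced payoffs 1, 14, 5, 15, 1; outcome (D, R), payoffs (15, 6).
If Column leads: Player 1's best replies are L→E, R→D; Column's induced payoffs 8, 6; outcome (E, L), payoffs (10, 8).
Player 1 gets 15 moving first and 10 moving second, so Player 1 prefers to move first.

first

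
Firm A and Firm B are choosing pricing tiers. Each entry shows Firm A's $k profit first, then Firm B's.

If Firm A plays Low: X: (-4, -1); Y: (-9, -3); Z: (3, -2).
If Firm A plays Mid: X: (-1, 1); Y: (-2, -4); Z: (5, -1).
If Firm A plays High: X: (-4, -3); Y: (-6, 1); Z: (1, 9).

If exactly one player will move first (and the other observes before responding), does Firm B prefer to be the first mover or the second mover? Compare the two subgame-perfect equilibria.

second

If Firm A leads: Firm B's best replies are Low→X, Mid→X, High→Z; Firm A's induced payoffs -4, -1, 1; outcome (High, Z), payoffs (1, 9).
If Firm B leads: Firm A's best replies are X→Mid, Y→Mid, Z→Mid; Firm B's induced payoffs 1, -4, -1; outcome (Mid, X), payoffs (-1, 1).
Firm B gets 1 moving first and 9 moving second, so Firm B prefers to move second.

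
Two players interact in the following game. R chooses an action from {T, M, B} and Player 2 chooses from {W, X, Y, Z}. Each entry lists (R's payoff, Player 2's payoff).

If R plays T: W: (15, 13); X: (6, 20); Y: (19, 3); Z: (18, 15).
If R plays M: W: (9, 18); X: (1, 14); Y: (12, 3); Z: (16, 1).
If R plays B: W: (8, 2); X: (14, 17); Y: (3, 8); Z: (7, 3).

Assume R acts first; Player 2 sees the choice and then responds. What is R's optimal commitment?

B

Solve by backward induction (R leads).
- T: BR = X, leader payoff 6.
- M: BR = W, leader payoff 9.
- B: BR = X, leader payoff 14.
R's induced payoffs are 6, 9, 14, so R commits to B. Subgame-perfect outcome: (B, X) with payoffs (14, 17).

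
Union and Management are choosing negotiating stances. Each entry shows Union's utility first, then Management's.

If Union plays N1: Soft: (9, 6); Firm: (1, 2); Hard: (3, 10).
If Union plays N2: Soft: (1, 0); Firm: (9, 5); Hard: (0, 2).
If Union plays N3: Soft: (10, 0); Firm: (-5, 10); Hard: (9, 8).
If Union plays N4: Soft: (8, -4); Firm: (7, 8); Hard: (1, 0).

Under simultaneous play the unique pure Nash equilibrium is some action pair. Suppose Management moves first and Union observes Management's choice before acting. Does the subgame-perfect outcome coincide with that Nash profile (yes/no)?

no

Union best-responds to each possible Management move:
- Soft: BR = N3, leader payoff 0.
- Firm: BR = N2, leader payoff 5.
- Hard: BR = N3, leader payoff 8.
Among 0, 5, 8, the best is 8 at Hard. Subgame-perfect outcome: (N3, Hard) with payoffs (9, 8).
For the simultaneous game, intersect best replies.
Union's best replies: Soft→N3; Firm→N2; Hard→N3.
Management's best replies: N1→Hard; N2→Firm; N3→Firm; N4→Firm.
Only (N2, Firm) has each player best-responding; Nash payoffs (9, 5).
Sequential outcome (N3, Hard) differs from the Nash profile (N2, Firm).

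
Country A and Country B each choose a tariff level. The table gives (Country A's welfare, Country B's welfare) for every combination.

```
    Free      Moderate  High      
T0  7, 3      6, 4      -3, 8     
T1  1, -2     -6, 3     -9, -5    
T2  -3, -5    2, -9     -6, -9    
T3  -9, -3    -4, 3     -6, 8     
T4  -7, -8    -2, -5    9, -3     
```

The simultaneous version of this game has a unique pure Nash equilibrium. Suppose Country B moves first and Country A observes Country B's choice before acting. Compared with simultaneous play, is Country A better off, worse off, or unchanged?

worse off

Country A best-responds to each possible Country B move:
- Free: Country A compares 7, 1, -3, -9, -7 and picks T0; Country B would get 3.
- Moderate: Country A compares 6, -6, 2, -4, -2 and picks T0; Country B would get 4.
- High: Country A compares -3, -9, -6, -6, 9 and picks T4; Country B would get -3.
Among 3, 4, -3, the best is 4 at Moderate. Subgame-perfect outcome: (T0, Moderate) with payoffs (6, 4).
For the simultaneous game, intersect best replies.
Country A's best replies: Free→T0; Moderate→T0; High→T4.
Country B's best replies: T0→High; T1→Moderate; T2→Free; T3→High; T4→High.
Only (T4, High) has each player best-responding; Nash payoffs (9, -3).
Country A earns 6 sequentially versus 9 at the Nash outcome: worse off.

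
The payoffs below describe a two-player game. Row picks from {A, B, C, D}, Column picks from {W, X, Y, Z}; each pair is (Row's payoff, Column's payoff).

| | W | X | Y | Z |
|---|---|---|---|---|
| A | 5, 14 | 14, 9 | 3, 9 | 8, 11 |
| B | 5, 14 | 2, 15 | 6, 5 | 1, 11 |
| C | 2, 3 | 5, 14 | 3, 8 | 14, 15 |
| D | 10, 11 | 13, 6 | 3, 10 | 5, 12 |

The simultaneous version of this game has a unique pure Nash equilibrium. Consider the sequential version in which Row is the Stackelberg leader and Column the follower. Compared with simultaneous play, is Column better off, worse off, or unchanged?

Solve by backward induction (Row leads).
- A → Column plays W (best of 14, 9, 9, 11); Row gets 5.
- B → Column plays X (best of 14, 15, 5, 11); Row gets 2.
- C → Column plays Z (best of 3, 14, 8, 15); Row gets 14.
- D → Column plays Z (best of 11, 6, 10, 12); Row gets 5.
Maximizing over 5, 2, 14, 5, Row chooses C. Subgame-perfect outcome: (C, Z) with payoffs (14, 15).
For the simultaneous game, intersect best replies.
Row's best replies: W→D; X→A; Y→B; Z→C.
Column's best replies: A→W; B→X; C→Z; D→Z.
The unique mutual best reply is (C, Z), giving (14, 15).
Column earns 15 sequentially versus 15 at the Nash outcome: unchanged.

unchanged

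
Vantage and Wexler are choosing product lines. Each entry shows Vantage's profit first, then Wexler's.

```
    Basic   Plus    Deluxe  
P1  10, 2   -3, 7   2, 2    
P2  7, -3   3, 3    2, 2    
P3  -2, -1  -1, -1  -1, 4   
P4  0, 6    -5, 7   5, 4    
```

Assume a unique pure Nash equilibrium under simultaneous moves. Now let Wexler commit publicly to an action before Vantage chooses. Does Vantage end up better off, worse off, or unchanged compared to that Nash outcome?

better off

Work backward from Vantage's decision.
- Basic: BR = P1, leader payoff 2.
- Plus: BR = P2, leader payoff 3.
- Deluxe: BR = P4, leader payoff 4.
Wexler's induced payoffs are 2, 3, 4, so Wexler commits to Deluxe. Subgame-perfect outcome: (P4, Deluxe) with payoffs (5, 4).
For the simultaneous game, intersect best replies.
Vantage's best replies: Basic→P1; Plus→P2; Deluxe→P4.
Wexler's best replies: P1→Plus; P2→Plus; P3→Deluxe; P4→Plus.
Only (P2, Plus) has each player best-responding; Nash payoffs (3, 3).
Vantage earns 5 sequentially versus 3 at the Nash outcome: better off.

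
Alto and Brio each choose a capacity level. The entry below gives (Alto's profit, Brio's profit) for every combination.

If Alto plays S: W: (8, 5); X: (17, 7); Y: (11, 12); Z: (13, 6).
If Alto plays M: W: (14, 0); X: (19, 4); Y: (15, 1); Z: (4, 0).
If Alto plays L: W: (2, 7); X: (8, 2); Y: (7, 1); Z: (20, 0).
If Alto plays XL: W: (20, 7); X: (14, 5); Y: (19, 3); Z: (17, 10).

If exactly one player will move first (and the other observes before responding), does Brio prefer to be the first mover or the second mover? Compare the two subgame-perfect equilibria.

first

If Alto leads: Brio's best replies are S→Y, M→X, L→W, XL→Z; Alto's induced payoffs 11, 19, 2, 17; outcome (M, X), payoffs (19, 4).
If Brio leads: Alto's best replies are W→XL, X→M, Y→XL, Z→L; Brio's induced payoffs 7, 4, 3, 0; outcome (XL, W), payoffs (20, 7).
Brio gets 7 moving first and 4 moving second, so Brio prefers to move first.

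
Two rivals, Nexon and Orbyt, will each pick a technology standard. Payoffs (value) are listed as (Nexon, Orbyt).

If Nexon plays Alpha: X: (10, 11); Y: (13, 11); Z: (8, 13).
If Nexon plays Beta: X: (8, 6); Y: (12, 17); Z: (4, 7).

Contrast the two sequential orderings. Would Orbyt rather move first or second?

second

If Nexon leads: Orbyt's best replies are Alpha→Z, Beta→Y; Nexon's induced payoffs 8, 12; outcome (Beta, Y), payoffs (12, 17).
If Orbyt leads: Nexon's best replies are X→Alpha, Y→Alpha, Z→Alpha; Orbyt's induced payoffs 11, 11, 13; outcome (Alpha, Z), payoffs (8, 13).
Orbyt gets 13 moving first and 17 moving second, so Orbyt prefers to move second.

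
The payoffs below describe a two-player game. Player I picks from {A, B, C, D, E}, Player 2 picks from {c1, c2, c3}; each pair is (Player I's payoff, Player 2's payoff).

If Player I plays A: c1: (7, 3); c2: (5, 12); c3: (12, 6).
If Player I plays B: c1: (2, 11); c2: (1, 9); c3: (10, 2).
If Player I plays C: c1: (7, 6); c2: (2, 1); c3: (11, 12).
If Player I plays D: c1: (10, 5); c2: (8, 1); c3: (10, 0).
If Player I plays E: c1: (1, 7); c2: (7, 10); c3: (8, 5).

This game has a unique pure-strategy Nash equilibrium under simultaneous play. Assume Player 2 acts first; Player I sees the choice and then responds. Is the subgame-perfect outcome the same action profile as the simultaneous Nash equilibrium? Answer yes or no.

no

Work backward from Player I's decision.
- c1: Player I compares 7, 2, 7, 10, 1 and picks D; Player 2 would get 5.
- c2: Player I compares 5, 1, 2, 8, 7 and picks D; Player 2 would get 1.
- c3: Player I compares 12, 10, 11, 10, 8 and picks A; Player 2 would get 6.
Player 2's induced payoffs are 5, 1, 6, so Player 2 commits to c3. Subgame-perfect outcome: (A, c3) with payoffs (12, 6).
For the simultaneous game, intersect best replies.
Player I's best replies: c1→D; c2→D; c3→A.
Player 2's best replies: A→c2; B→c1; C→c3; D→c1; E→c2.
Only (D, c1) has each player best-responding; Nash payoffs (10, 5).
Sequential outcome (A, c3) differs from the Nash profile (D, c1).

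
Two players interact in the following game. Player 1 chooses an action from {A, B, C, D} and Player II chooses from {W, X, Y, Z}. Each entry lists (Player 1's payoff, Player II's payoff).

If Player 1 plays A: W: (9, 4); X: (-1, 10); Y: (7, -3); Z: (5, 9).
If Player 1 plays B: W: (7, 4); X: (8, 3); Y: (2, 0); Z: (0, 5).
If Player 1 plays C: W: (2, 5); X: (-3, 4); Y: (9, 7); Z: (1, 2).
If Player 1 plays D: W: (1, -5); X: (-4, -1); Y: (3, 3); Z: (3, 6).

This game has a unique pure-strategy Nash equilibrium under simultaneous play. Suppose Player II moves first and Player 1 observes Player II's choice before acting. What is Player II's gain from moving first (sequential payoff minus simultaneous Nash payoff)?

Work backward from Player 1's decision.
- W: Player 1 compares 9, 7, 2, 1 and picks A; Player II would get 4.
- X: Player 1 compares -1, 8, -3, -4 and picks B; Player II would get 3.
- Y: Player 1 compares 7, 2, 9, 3 and picks C; Player II would get 7.
- Z: Player 1 compares 5, 0, 1, 3 and picks A; Player II would get 9.
Player II's induced payoffs are 4, 3, 7, 9, so Player II commits to Z. Subgame-perfect outcome: (A, Z) with payoffs (5, 9).
Under simultaneous play:
Player 1's best replies: W→A; X→B; Y→C; Z→A.
Player II's best replies: A→X; B→Z; C→Y; D→Z.
Only (C, Y) has each player best-responding; Nash payoffs (9, 7).
Player II's commitment gain: 9 − 7 = 2.

2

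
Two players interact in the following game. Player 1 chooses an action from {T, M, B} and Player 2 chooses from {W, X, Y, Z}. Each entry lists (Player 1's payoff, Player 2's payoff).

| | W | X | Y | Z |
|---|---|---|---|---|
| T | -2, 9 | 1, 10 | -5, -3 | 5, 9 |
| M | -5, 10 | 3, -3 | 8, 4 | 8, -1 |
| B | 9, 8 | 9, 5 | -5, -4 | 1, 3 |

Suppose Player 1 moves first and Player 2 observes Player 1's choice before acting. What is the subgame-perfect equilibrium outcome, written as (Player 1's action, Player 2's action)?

(B, W)

Work backward from Player 2's decision.
- T → Player 2 plays X (best of 9, 10, -3, 9); Player 1 gets 1.
- M → Player 2 plays W (best of 10, -3, 4, -1); Player 1 gets -5.
- B → Player 2 plays W (best of 8, 5, -4, 3); Player 1 gets 9.
Maximizing over 1, -5, 9, Player 1 chooses B. Subgame-perfect outcome: (B, W) with payoffs (9, 8).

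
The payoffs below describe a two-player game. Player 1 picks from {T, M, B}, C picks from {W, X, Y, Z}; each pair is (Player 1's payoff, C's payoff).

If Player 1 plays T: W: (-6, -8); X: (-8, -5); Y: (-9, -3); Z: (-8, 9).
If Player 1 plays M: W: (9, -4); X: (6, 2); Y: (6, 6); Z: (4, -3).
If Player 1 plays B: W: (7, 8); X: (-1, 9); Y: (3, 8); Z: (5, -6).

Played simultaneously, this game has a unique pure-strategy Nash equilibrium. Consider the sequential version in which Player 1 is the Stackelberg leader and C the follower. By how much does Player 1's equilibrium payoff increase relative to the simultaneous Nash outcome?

C best-responds to each possible Player 1 move:
- T: C compares -8, -5, -3, 9 and picks Z; Player 1 would get -8.
- M: C compares -4, 2, 6, -3 and picks Y; Player 1 would get 6.
- B: C compares 8, 9, 8, -6 and picks X; Player 1 would get -1.
Player 1's induced payoffs are -8, 6, -1, so Player 1 commits to M. Subgame-perfect outcome: (M, Y) with payoffs (6, 6).
Under simultaneous play:
Player 1's best replies: W→M; X→M; Y→M; Z→B.
C's best replies: T→Z; M→Y; B→X.
Only (M, Y) has each player best-responding; Nash payoffs (6, 6).
Player 1's commitment gain: 6 − 6 = 0.

0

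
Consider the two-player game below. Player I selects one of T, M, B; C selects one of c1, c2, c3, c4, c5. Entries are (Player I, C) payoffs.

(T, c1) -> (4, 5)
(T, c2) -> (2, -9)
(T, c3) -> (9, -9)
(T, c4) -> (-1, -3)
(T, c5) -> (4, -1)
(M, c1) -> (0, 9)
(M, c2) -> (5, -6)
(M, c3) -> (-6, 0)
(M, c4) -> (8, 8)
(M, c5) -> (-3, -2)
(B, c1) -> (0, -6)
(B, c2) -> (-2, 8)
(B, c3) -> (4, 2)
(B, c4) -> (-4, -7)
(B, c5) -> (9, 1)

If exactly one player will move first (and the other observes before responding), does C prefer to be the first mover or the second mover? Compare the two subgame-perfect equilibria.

If Player I leads: C's best replies are T→c1, M→c1, B→c2; Player I's induced payoffs 4, 0, -2; outcome (T, c1), payoffs (4, 5).
If C leads: Player I's best replies are c1→T, c2→M, c3→T, c4→M, c5→B; C's induced payoffs 5, -6, -9, 8, 1; outcome (M, c4), payoffs (8, 8).
C gets 8 moving first and 5 moving second, so C prefers to move first.

first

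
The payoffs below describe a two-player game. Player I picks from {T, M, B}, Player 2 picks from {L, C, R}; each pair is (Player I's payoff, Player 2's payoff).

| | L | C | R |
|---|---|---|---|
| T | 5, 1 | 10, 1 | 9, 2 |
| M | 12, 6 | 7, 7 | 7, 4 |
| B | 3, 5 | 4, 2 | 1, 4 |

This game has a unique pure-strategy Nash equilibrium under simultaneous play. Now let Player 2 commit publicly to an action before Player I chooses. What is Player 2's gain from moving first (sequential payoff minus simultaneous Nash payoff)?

Backward induction with Player 2 moving first.
- L: BR = M, leader payoff 6.
- C: BR = T, leader payoff 1.
- R: BR = T, leader payoff 2.
Maximizing over 6, 1, 2, Player 2 chooses L. Subgame-perfect outcome: (M, L) with payoffs (12, 6).
Under simultaneous play:
Player I's best replies: L→M; C→T; R→T.
Player 2's best replies: T→R; M→C; B→L.
The unique mutual best reply is (T, R), giving (9, 2).
Player 2's commitment gain: 6 − 2 = 4.

4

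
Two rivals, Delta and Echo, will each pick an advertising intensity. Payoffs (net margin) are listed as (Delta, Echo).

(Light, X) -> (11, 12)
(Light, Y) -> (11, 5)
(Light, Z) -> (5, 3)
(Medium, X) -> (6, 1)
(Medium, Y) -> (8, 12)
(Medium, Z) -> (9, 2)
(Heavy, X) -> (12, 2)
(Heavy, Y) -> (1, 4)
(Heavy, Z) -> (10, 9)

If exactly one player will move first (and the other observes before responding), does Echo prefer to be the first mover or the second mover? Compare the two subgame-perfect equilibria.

second

If Delta leads: Echo's best replies are Light→X, Medium→Y, Heavy→Z; Delta's induced payoffs 11, 8, 10; outcome (Light, X), payoffs (11, 12).
If Echo leads: Delta's best replies are X→Heavy, Y→Light, Z→Heavy; Echo's induced payoffs 2, 5, 9; outcome (Heavy, Z), payoffs (10, 9).
Echo gets 9 moving first and 12 moving second, so Echo prefers to move second.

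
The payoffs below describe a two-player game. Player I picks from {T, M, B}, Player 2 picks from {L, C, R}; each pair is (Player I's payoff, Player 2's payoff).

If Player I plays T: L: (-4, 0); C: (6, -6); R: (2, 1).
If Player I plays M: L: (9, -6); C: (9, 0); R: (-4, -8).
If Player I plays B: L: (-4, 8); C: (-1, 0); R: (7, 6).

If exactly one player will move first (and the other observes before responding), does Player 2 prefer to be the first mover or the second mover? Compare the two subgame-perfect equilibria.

If Player I leads: Player 2's best replies are T→R, M→C, B→L; Player I's induced payoffs 2, 9, -4; outcome (M, C), payoffs (9, 0).
If Player 2 leads: Player I's best replies are L→M, C→M, R→B; Player 2's induced payoffs -6, 0, 6; outcome (B, R), payoffs (7, 6).
Player 2 gets 6 moving first and 0 moving second, so Player 2 prefers to move first.

first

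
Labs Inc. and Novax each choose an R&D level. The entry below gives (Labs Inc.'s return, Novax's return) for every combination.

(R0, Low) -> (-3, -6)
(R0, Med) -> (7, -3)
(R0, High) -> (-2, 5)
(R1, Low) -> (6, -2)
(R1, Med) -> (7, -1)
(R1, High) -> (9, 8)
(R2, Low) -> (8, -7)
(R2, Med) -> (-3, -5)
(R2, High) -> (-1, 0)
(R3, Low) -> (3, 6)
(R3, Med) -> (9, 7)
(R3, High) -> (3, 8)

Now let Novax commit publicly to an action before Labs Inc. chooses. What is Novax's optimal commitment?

High

Solve by backward induction (Novax leads).
- Low: BR = R2, leader payoff -7.
- Med: BR = R3, leader payoff 7.
- High: BR = R1, leader payoff 8.
Among -7, 7, 8, the best is 8 at High. Subgame-perfect outcome: (R1, High) with payoffs (9, 8).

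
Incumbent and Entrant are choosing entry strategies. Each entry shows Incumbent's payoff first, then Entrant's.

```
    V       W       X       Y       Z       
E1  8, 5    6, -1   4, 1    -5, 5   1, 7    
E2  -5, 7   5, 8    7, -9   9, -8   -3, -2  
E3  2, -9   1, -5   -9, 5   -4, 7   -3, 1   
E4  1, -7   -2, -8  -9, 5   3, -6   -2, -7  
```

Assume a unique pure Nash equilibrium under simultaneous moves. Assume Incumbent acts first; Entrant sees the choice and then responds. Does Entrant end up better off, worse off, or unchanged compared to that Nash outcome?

better off

Solve by backward induction (Incumbent leads).
- E1: BR = Z, leader payoff 1.
- E2: BR = W, leader payoff 5.
- E3: BR = Y, leader payoff -4.
- E4: BR = X, leader payoff -9.
Incumbent's induced payoffs are 1, 5, -4, -9, so Incumbent commits to E2. Subgame-perfect outcome: (E2, W) with payoffs (5, 8).
Under simultaneous play:
Incumbent's best replies: V→E1; W→E1; X→E2; Y→E2; Z→E1.
Entrant's best replies: E1→Z; E2→W; E3→Y; E4→X.
Only (E1, Z) has each player best-responding; Nash payoffs (1, 7).
Entrant earns 8 sequentially versus 7 at the Nash outcome: better off.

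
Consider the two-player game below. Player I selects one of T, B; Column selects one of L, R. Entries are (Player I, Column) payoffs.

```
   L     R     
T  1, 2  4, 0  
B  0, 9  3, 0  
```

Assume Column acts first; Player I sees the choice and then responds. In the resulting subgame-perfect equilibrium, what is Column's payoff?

Backward induction with Column moving first.
- L → Player I plays T (best of 1, 0); Column gets 2.
- R → Player I plays T (best of 4, 3); Column gets 0.
Maximizing over 2, 0, Column chooses L. Subgame-perfect outcome: (T, L) with payoffs (1, 2).

2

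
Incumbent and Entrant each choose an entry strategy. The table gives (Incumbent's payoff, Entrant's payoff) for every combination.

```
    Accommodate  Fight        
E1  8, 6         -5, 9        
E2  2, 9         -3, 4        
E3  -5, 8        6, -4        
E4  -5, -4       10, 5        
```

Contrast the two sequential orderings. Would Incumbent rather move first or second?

first

If Incumbent leads: Entrant's best replies are E1→Fight, E2→Accommodate, E3→Accommodate, E4→Fight; Incumbent's induced payoffs -5, 2, -5, 10; outcome (E4, Fight), payoffs (10, 5).
If Entrant leads: Incumbent's best replies are Accommodate→E1, Fight→E4; Entrant's induced payoffs 6, 5; outcome (E1, Accommodate), payoffs (8, 6).
Incumbent gets 10 moving first and 8 moving second, so Incumbent prefers to move first.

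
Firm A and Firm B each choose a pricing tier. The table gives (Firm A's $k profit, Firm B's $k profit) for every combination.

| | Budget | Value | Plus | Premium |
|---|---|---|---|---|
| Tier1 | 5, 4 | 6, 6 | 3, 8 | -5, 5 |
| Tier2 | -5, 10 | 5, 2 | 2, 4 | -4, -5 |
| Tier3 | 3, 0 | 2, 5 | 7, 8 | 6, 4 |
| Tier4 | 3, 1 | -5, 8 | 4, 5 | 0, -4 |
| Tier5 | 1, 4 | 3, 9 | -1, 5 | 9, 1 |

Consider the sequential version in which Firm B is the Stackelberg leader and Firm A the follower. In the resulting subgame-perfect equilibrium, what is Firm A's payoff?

7

Backward induction with Firm B moving first.
- Budget: Firm A compares 5, -5, 3, 3, 1 and picks Tier1; Firm B would get 4.
- Value: Firm A compares 6, 5, 2, -5, 3 and picks Tier1; Firm B would get 6.
- Plus: Firm A compares 3, 2, 7, 4, -1 and picks Tier3; Firm B would get 8.
- Premium: Firm A compares -5, -4, 6, 0, 9 and picks Tier5; Firm B would get 1.
Maximizing over 4, 6, 8, 1, Firm B chooses Plus. Subgame-perfect outcome: (Tier3, Plus) with payoffs (7, 8).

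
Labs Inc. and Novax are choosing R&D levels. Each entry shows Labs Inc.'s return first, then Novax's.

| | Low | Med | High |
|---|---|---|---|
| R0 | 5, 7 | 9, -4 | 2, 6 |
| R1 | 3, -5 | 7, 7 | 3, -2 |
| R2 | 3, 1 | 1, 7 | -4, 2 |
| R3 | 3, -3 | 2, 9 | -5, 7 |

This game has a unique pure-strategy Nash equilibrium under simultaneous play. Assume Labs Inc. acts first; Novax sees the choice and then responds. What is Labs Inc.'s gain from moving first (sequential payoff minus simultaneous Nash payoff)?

2

Solve by backward induction (Labs Inc. leads).
- R0: Novax compares 7, -4, 6 and picks Low; Labs Inc. would get 5.
- R1: Novax compares -5, 7, -2 and picks Med; Labs Inc. would get 7.
- R2: Novax compares 1, 7, 2 and picks Med; Labs Inc. would get 1.
- R3: Novax compares -3, 9, 7 and picks Med; Labs Inc. would get 2.
Among 5, 7, 1, 2, the best is 7 at R1. Subgame-perfect outcome: (R1, Med) with payoffs (7, 7).
Now find the simultaneous Nash equilibrium.
Labs Inc.'s best replies: Low→R0; Med→R0; High→R1.
Novax's best replies: R0→Low; R1→Med; R2→Med; R3→Med.
Only (R0, Low) has each player best-responding; Nash payoffs (5, 7).
Labs Inc.'s commitment gain: 7 − 5 = 2.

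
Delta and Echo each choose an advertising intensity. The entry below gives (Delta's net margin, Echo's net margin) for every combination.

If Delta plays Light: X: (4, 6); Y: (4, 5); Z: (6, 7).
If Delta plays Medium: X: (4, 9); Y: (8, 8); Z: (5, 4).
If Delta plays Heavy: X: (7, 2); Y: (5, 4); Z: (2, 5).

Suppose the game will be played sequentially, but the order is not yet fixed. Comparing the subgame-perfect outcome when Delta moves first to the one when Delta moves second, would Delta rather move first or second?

If Delta leads: Echo's best replies are Light→Z, Medium→X, Heavy→Z; Delta's induced payoffs 6, 4, 2; outcome (Light, Z), payoffs (6, 7).
If Echo leads: Delta's best replies are X→Heavy, Y→Medium, Z→Light; Echo's induced payoffs 2, 8, 7; outcome (Medium, Y), payoffs (8, 8).
Delta gets 6 moving first and 8 moving second, so Delta prefers to move second.

second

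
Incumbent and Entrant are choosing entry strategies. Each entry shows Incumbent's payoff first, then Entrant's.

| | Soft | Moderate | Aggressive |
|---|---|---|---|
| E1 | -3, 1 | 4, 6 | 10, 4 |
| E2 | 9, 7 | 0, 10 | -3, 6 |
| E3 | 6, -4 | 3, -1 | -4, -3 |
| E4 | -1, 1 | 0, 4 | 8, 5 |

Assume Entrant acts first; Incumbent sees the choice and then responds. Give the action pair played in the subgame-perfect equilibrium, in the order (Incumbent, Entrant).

Incumbent best-responds to each possible Entrant move:
- Soft → Incumbent plays E2 (best of -3, 9, 6, -1); Entrant gets 7.
- Moderate → Incumbent plays E1 (best of 4, 0, 3, 0); Entrant gets 6.
- Aggressive → Incumbent plays E1 (best of 10, -3, -4, 8); Entrant gets 4.
Among 7, 6, 4, the best is 7 at Soft. Subgame-perfect outcome: (E2, Soft) with payoffs (9, 7).

(E2, Soft)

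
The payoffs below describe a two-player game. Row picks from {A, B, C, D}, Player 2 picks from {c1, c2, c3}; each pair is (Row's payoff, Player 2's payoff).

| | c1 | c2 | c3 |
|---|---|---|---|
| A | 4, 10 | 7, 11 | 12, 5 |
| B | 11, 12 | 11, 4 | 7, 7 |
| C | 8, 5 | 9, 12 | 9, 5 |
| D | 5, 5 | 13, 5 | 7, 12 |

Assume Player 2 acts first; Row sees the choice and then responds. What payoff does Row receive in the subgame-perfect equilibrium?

11

Row best-responds to each possible Player 2 move:
- c1 → Row plays B (best of 4, 11, 8, 5); Player 2 gets 12.
- c2 → Row plays D (best of 7, 11, 9, 13); Player 2 gets 5.
- c3 → Row plays A (best of 12, 7, 9, 7); Player 2 gets 5.
Player 2's induced payoffs are 12, 5, 5, so Player 2 commits to c1. Subgame-perfect outcome: (B, c1) with payoffs (11, 12).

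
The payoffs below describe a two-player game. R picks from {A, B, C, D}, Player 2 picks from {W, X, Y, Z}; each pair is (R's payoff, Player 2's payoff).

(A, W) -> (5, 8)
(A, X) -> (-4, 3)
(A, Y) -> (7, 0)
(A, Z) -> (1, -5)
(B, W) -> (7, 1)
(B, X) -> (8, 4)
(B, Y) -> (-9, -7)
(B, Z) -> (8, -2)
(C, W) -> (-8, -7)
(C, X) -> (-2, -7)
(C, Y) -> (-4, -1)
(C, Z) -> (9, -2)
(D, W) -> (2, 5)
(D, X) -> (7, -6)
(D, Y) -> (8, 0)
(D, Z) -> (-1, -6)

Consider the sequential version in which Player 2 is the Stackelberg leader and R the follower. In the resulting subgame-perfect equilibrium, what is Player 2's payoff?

Backward induction with Player 2 moving first.
- W: R compares 5, 7, -8, 2 and picks B; Player 2 would get 1.
- X: R compares -4, 8, -2, 7 and picks B; Player 2 would get 4.
- Y: R compares 7, -9, -4, 8 and picks D; Player 2 would get 0.
- Z: R compares 1, 8, 9, -1 and picks C; Player 2 would get -2.
Maximizing over 1, 4, 0, -2, Player 2 chooses X. Subgame-perfect outcome: (B, X) with payoffs (8, 4).

4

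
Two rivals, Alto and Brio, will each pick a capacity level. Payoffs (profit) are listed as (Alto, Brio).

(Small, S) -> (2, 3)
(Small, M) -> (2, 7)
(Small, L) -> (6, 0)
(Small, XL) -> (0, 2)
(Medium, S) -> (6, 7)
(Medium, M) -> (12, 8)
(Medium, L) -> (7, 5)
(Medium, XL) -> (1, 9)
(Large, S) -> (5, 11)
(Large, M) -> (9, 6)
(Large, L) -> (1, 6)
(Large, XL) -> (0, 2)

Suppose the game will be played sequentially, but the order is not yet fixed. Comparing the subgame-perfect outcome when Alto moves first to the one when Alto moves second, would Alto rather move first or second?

If Alto leads: Brio's best replies are Small→M, Medium→XL, Large→S; Alto's induced payoffs 2, 1, 5; outcome (Large, S), payoffs (5, 11).
If Brio leads: Alto's best replies are S→Medium, M→Medium, L→Medium, XL→Medium; Brio's induced payoffs 7, 8, 5, 9; outcome (Medium, XL), payoffs (1, 9).
Alto gets 5 moving first and 1 moving second, so Alto prefers to move first.

first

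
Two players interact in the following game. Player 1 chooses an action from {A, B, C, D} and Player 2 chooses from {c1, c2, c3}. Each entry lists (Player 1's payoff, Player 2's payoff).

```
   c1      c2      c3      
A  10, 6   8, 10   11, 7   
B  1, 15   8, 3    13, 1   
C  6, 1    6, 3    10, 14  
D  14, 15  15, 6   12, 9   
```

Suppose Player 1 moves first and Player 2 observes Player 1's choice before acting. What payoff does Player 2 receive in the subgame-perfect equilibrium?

15

Work backward from Player 2's decision.
- A → Player 2 plays c2 (best of 6, 10, 7); Player 1 gets 8.
- B → Player 2 plays c1 (best of 15, 3, 1); Player 1 gets 1.
- C → Player 2 plays c3 (best of 1, 3, 14); Player 1 gets 10.
- D → Player 2 plays c1 (best of 15, 6, 9); Player 1 gets 14.
Among 8, 1, 10, 14, the best is 14 at D. Subgame-perfect outcome: (D, c1) with payoffs (14, 15).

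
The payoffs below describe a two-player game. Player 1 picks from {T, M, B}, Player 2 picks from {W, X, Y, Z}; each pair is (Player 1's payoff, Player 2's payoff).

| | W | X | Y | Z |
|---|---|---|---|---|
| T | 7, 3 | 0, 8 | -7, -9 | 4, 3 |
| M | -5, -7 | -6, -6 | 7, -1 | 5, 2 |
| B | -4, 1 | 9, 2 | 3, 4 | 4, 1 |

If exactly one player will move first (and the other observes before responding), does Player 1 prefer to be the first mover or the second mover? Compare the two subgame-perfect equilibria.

If Player 1 leads: Player 2's best replies are T→X, M→Z, B→Y; Player 1's induced payoffs 0, 5, 3; outcome (M, Z), payoffs (5, 2).
If Player 2 leads: Player 1's best replies are W→T, X→B, Y→M, Z→M; Player 2's induced payoffs 3, 2, -1, 2; outcome (T, W), payoffs (7, 3).
Player 1 gets 5 moving first and 7 moving second, so Player 1 prefers to move second.

second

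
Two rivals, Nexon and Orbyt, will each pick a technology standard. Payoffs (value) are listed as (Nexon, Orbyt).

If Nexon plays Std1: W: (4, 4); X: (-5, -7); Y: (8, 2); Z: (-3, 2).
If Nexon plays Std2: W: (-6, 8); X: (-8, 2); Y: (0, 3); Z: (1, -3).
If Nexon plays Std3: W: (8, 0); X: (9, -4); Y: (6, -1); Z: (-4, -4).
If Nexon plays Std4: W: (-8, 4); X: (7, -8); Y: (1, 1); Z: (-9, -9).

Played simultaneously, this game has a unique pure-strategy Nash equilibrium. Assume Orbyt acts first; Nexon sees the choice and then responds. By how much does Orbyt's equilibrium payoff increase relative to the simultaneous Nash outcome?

2

Backward induction with Orbyt moving first.
- W: BR = Std3, leader payoff 0.
- X: BR = Std3, leader payoff -4.
- Y: BR = Std1, leader payoff 2.
- Z: BR = Std2, leader payoff -3.
Orbyt's induced payoffs are 0, -4, 2, -3, so Orbyt commits to Y. Subgame-perfect outcome: (Std1, Y) with payoffs (8, 2).
Now find the simultaneous Nash equilibrium.
Nexon's best replies: W→Std3; X→Std3; Y→Std1; Z→Std2.
Orbyt's best replies: Std1→W; Std2→W; Std3→W; Std4→W.
The unique mutual best reply is (Std3, W), giving (8, 0).
Orbyt's commitment gain: 2 − 0 = 2.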